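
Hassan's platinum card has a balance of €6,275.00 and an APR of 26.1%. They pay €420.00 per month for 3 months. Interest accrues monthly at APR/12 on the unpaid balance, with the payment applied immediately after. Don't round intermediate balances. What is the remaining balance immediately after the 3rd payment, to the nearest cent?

€5,405.81

Monthly rate r = 26.1%/12 = 2.175% = 0.02175.
Each month: B ← B·(1+r) − €420.00.
Month 1: interest €136.48; balance after payment €5,991.48.
Month 2: interest €130.31; balance after payment €5,701.80.
Month 3: interest €124.01; balance after payment €5,405.81.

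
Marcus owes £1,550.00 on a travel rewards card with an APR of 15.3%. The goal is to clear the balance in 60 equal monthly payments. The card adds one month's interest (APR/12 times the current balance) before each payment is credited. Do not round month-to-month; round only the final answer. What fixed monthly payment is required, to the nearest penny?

£37.12

Monthly rate r = 15.3%/12 = 1.275% = 0.01275.
Level-payment amortization: P = B₀·r / (1 − (1+r)^(−n)) = 1550.00·0.01275 / (1 − 1.01275^(−60)).
Denominator 1 − (1+r)^(−60) = 0.532410351.
P = 19.7625 / 0.532410351 ≈ 37.12.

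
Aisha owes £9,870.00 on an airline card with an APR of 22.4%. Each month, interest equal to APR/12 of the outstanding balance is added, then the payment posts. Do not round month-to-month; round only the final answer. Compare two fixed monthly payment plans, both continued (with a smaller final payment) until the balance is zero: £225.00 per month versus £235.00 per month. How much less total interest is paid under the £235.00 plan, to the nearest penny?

Monthly rate r = 22.4%/12 = 1.86667% = 0.0186667.
At £225.00/mo: n = ⌈−ln(1 − rB₀/P)/ln(1+r)⌉ = 93 payments (last £84.40); total interest = total paid − £9,870.00 = £10,914.40.
At £235.00/mo: 83 payments (last £202.56); total interest £9,602.56.
Interest saved = £10,914.40 − £9,602.56 = £1,311.84.

£1,311.84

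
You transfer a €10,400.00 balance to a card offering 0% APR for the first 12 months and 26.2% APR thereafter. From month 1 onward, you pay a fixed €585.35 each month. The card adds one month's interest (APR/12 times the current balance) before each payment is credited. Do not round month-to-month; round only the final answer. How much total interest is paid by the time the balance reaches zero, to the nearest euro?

Promo months 1–12 at r₀ = 0%/12 = 0; months 13+ at r₁ = 26.2%/12 = 0.0218333.
After month 12 (no interest yet): B = €10,400.00 − 12·€585.35 = €3,375.80.
Then at r₁ with €585.35/mo: n₂ = −ln(1 − r₁·B/P)/ln(1+r₁) ≈ 6.23 → 7 more payments.
Total paid = 18·€585.35 + €136.32 = €10,672.62; interest = €10,672.62 − €10,400.00 = €272.62.

€273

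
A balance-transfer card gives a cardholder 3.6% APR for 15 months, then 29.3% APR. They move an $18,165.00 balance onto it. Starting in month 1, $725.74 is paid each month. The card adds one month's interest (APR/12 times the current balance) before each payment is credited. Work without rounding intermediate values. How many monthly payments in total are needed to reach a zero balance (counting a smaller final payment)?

28 payments

Promo months 1–15 at r₀ = 3.6%/12 = 0.003; months 16+ at r₁ = 29.3%/12 = 0.0244167.
After month 15: iterate B ← B·(1+r₀) − $725.74 for 15 months → $7,882.11.
Then at r₁ with $725.74/mo: n₂ = −ln(1 − r₁·B/P)/ln(1+r₁) ≈ 12.77 → 13 more payments.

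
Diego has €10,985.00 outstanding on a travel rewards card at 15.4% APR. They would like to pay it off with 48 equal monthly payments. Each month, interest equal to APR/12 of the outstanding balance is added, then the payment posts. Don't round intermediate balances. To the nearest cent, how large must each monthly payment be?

Monthly rate r = 15.4%/12 = 1.28333% = 0.0128333.
Level-payment amortization: P = B₀·r / (1 − (1+r)^(−n)) = 10985.00·0.0128333 / (1 − 1.01283^(−48)).
Denominator 1 − (1+r)^(−48) = 0.457778575.
P = 140.974 / 0.457778575 ≈ 307.95.

€307.95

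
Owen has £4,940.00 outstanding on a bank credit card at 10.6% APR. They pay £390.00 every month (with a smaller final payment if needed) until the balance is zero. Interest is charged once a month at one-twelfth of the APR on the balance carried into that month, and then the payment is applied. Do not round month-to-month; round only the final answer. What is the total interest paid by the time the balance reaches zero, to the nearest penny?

£322.41

Monthly rate r = 10.6%/12 = 0.883333% = 0.00883333.
Payoff takes n = ⌈−ln(1 − rB₀/P)/ln(1+r)⌉ = ⌈13.492⌉ = 14 payments; the last is £192.41.
Total paid = 13·£390.00 + £192.41 = £5,262.41.
Total interest = total paid − principal = £5,262.41 − £4,940.00 = £322.41.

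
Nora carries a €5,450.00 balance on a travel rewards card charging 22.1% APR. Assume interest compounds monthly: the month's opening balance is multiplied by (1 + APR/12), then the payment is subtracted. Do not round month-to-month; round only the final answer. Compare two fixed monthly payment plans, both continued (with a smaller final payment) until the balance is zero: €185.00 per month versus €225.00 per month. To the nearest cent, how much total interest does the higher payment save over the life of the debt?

Monthly rate r = 22.1%/12 = 1.84167% = 0.0184167.
At €185.00/mo: n = ⌈−ln(1 − rB₀/P)/ln(1+r)⌉ = 43 payments (last €158.49); total interest = total paid − €5,450.00 = €2,478.49.
At €225.00/mo: 33 payments (last €84.14); total interest €1,834.14.
Interest saved = €2,478.49 − €1,834.14 = €644.35.

€644.35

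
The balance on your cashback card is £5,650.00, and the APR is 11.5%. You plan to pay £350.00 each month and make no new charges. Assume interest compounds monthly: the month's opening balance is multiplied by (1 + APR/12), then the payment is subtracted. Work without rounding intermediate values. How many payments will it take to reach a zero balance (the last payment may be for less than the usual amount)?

Monthly rate r = 11.5%/12 = 0.958333% = 0.00958333.
Recurrence: B ← B·(1+r) − £350.00.
Month 1: interest £54.15; balance after payment £5,354.15.
Month 2: interest £51.31; balance after payment £5,055.46.
Closed form: n = −ln(1 − rB₀/P)/ln(1+r) = −ln(0.8453)/ln(1.00958) ≈ 17.621, so the balance reaches zero during payment 18.

18 payments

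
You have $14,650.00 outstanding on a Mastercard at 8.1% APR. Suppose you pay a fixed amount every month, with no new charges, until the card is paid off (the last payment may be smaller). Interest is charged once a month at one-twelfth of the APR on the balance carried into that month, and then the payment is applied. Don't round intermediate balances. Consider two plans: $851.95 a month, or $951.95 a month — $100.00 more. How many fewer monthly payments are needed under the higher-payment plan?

2 fewer payments

Monthly rate r = 8.1%/12 = 0.675% = 0.00675.
At $851.95/mo: n = ⌈−ln(1 − rB₀/P)/ln(1+r)⌉ = 19 payments (last $290.38); total interest = total paid − $14,650.00 = $975.48.
At $951.95/mo: 17 payments (last $289.71); total interest $870.91.
Payments saved = 19 − 17 = 2.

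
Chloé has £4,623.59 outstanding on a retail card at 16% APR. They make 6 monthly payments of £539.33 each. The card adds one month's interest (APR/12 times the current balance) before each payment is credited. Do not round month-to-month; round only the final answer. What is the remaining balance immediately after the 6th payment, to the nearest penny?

Monthly rate r = 16%/12 = 1.33333% = 0.0133333.
Each month: B ← B·(1+r) − £539.33.
Month 1: interest £61.65; balance after payment £4,145.91.
Month 2: interest £55.28; balance after payment £3,661.86.
Month 3: interest £48.82; balance after payment £3,171.35.
Month 4: interest £42.28; balance after payment £2,674.31.
Month 5: interest £35.66; balance after payment £2,170.63.
Month 6: interest £28.94; balance after payment £1,660.25.

£1,660.25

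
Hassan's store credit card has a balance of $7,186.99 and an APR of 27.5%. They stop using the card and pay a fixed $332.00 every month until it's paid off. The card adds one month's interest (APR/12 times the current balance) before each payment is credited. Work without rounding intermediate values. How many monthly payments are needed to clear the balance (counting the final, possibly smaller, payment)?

31 payments

Monthly rate r = 27.5%/12 = 2.29167% = 0.0229167.
Recurrence: B ← B·(1+r) − $332.00.
Month 1: interest $164.70; balance after payment $7,019.69.
Month 2: interest $160.87; balance after payment $6,848.56.
Closed form: n = −ln(1 − rB₀/P)/ln(1+r) = −ln(0.50391)/ln(1.02292) ≈ 30.248, so the balance reaches zero during payment 31.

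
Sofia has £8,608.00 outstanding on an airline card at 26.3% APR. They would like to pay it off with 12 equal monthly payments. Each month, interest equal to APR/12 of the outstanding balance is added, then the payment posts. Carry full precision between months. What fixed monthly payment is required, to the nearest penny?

£823.58

Monthly rate r = 26.3%/12 = 2.19167% = 0.0219167.
Level-payment amortization: P = B₀·r / (1 − (1+r)^(−n)) = 8608.00·0.0219167 / (1 − 1.02192^(−12)).
Denominator 1 − (1+r)^(−12) = 0.229071301.
P = 188.659 / 0.229071301 ≈ 823.58.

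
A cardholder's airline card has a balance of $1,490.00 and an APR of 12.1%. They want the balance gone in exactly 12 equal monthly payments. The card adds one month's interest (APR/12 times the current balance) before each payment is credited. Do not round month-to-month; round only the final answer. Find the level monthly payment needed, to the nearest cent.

$132.45

Monthly rate r = 12.1%/12 = 1.00833% = 0.0100833.
Level-payment amortization: P = B₀·r / (1 − (1+r)^(−n)) = 1490.00·0.0100833 / (1 − 1.01008^(−12)).
Denominator 1 − (1+r)^(−12) = 0.113428966.
P = 15.0242 / 0.113428966 ≈ 132.45.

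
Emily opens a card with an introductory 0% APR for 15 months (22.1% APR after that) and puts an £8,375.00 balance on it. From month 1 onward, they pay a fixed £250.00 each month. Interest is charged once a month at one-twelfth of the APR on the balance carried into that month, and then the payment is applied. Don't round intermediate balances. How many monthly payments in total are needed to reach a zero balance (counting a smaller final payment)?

38 payments

Promo months 1–15 at r₀ = 0%/12 = 0; months 16+ at r₁ = 22.1%/12 = 0.0184167.
After month 15 (no interest yet): B = £8,375.00 − 15·£250.00 = £4,625.00.
Then at r₁ with £250.00/mo: n₂ = −ln(1 − r₁·B/P)/ln(1+r₁) ≈ 22.83 → 23 more payments.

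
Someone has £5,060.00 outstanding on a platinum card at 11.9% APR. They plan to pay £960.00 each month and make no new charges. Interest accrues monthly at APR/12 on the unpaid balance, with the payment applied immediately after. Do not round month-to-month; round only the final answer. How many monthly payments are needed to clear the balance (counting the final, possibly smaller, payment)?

6 payments

Monthly rate r = 11.9%/12 = 0.991667% = 0.00991667.
Recurrence: B ← B·(1+r) − £960.00.
Month 1: interest £50.18; balance after payment £4,150.18.
Month 2: interest £41.16; balance after payment £3,231.33.
Month 3: interest £32.04; balance after payment £2,303.38.
Month 4: interest £22.84; balance after payment £1,366.22.
Month 5: interest £13.55; balance after payment £419.77.
Month 6: interest £4.16; balance after payment £0.00.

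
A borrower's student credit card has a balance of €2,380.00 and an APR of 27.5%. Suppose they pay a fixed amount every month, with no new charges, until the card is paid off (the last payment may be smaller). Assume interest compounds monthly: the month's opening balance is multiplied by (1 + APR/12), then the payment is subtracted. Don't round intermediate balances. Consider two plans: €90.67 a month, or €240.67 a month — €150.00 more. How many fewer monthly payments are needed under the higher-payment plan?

Monthly rate r = 27.5%/12 = 2.29167% = 0.0229167.
At €90.67/mo: n = ⌈−ln(1 − rB₀/P)/ln(1+r)⌉ = 41 payments (last €55.58); total interest = total paid − €2,380.00 = €1,302.38.
At €240.67/mo: 12 payments (last €82.96); total interest €350.33.
Payments saved = 41 − 12 = 29.

29 fewer payments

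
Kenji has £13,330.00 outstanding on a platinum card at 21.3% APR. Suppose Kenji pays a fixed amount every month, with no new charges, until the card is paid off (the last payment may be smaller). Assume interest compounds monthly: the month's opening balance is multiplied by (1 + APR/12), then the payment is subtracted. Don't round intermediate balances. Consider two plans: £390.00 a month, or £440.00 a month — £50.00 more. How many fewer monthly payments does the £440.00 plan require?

Monthly rate r = 21.3%/12 = 1.775% = 0.01775.
At £390.00/mo: n = ⌈−ln(1 − rB₀/P)/ln(1+r)⌉ = 54 payments (last £14.49); total interest = total paid − £13,330.00 = £7,354.49.
At £440.00/mo: 44 payments (last £377.64); total interest £5,967.64.
Payments saved = 54 − 44 = 10.

10 fewer payments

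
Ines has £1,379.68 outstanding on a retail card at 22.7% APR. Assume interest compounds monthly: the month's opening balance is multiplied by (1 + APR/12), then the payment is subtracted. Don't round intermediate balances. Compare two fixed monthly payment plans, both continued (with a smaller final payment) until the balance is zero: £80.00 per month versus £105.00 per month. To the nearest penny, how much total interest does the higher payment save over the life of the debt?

Monthly rate r = 22.7%/12 = 1.89167% = 0.0189167.
At £80.00/mo: n = ⌈−ln(1 − rB₀/P)/ln(1+r)⌉ = 22 payments (last £5.76); total interest = total paid − £1,379.68 = £306.08.
At £105.00/mo: 16 payments (last £26.33); total interest £221.65.
Interest saved = £306.08 − £221.65 = £84.43.

£84.43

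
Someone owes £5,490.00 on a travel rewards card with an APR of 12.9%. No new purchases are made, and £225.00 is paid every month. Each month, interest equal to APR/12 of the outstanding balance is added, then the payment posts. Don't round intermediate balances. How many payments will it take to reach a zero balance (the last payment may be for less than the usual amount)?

Monthly rate r = 12.9%/12 = 1.075% = 0.01075.
Recurrence: B ← B·(1+r) − £225.00.
Month 1: interest £59.02; balance after payment £5,324.02.
Month 2: interest £57.23; balance after payment £5,156.25.
Closed form: n = −ln(1 − rB₀/P)/ln(1+r) = −ln(0.7377)/ln(1.01075) ≈ 28.451, so the balance reaches zero during payment 29.

29 payments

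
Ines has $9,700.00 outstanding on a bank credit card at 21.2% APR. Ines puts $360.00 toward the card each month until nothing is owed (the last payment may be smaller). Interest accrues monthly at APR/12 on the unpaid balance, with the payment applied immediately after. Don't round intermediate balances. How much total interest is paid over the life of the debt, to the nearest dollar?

$3,586

Monthly rate r = 21.2%/12 = 1.76667% = 0.0176667.
Payoff takes n = ⌈−ln(1 − rB₀/P)/ln(1+r)⌉ = ⌈36.905⌉ = 37 payments; the last is $326.13.
Total paid = 36·$360.00 + $326.13 = $13,286.13.
Total interest = total paid − principal = $13,286.13 − $9,700.00 = $3,586.13.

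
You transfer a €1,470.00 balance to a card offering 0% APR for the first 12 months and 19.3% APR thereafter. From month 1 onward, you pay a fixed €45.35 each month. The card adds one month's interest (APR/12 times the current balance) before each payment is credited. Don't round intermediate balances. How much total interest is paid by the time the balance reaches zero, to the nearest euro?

€205

Promo months 1–12 at r₀ = 0%/12 = 0; months 13+ at r₁ = 19.3%/12 = 0.0160833.
After month 12 (no interest yet): B = €1,470.00 − 12·€45.35 = €925.80.
Then at r₁ with €45.35/mo: n₂ = −ln(1 − r₁·B/P)/ln(1+r₁) ≈ 24.94 → 25 more payments.
Total paid = 36·€45.35 + €42.84 = €1,675.44; interest = €1,675.44 − €1,470.00 = €205.44.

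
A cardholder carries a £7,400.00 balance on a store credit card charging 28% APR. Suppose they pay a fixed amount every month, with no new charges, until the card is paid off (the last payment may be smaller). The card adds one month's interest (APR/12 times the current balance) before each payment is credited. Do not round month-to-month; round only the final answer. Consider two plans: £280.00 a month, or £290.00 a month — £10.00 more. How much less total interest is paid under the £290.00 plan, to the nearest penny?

£263.28

Monthly rate r = 28%/12 = 2.33333% = 0.0233333.
At £280.00/mo: n = ⌈−ln(1 − rB₀/P)/ln(1+r)⌉ = 42 payments (last £160.72); total interest = total paid − £7,400.00 = £4,240.72.
At £290.00/mo: 40 payments (last £67.44); total interest £3,977.44.
Interest saved = £4,240.72 − £3,977.44 = £263.28.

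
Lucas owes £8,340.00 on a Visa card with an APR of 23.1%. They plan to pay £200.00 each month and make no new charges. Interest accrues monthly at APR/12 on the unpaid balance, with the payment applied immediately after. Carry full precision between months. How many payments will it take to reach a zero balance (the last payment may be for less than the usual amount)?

Monthly rate r = 23.1%/12 = 1.925% = 0.01925.
Recurrence: B ← B·(1+r) − £200.00.
Month 1: interest £160.54; balance after payment £8,300.55.
Month 2: interest £159.79; balance after payment £8,260.33.
Closed form: n = −ln(1 − rB₀/P)/ln(1+r) = −ln(0.19728)/ln(1.01925) ≈ 85.129, so the balance reaches zero during payment 86.

86 payments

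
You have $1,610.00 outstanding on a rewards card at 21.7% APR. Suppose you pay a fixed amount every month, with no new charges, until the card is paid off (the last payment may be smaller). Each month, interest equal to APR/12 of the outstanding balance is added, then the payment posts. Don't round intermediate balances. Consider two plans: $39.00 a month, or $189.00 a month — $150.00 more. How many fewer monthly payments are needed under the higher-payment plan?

Monthly rate r = 21.7%/12 = 1.80833% = 0.0180833.
At $39.00/mo: n = ⌈−ln(1 − rB₀/P)/ln(1+r)⌉ = 77 payments (last $22.73); total interest = total paid − $1,610.00 = $1,376.73.
At $189.00/mo: 10 payments (last $63.56); total interest $154.56.
Payments saved = 77 − 10 = 67.

67 fewer payments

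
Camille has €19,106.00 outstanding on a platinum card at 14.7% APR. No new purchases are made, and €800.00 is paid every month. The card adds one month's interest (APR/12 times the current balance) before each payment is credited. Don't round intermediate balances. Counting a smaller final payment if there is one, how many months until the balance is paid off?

Monthly rate r = 14.7%/12 = 1.225% = 0.01225.
Recurrence: B ← B·(1+r) − €800.00.
Month 1: interest €234.05; balance after payment €18,540.05.
Month 2: interest €227.12; balance after payment €17,967.16.
Closed form: n = −ln(1 − rB₀/P)/ln(1+r) = −ln(0.70744)/ln(1.01225) ≈ 28.426, so the balance reaches zero during payment 29.

29 payments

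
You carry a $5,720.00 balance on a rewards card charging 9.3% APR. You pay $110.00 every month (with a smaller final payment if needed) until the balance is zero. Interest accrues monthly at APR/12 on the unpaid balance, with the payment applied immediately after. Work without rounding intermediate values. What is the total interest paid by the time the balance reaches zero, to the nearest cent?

Monthly rate r = 9.3%/12 = 0.775% = 0.00775.
Payoff takes n = ⌈−ln(1 − rB₀/P)/ln(1+r)⌉ = ⌈66.817⌉ = 67 payments; the last is $89.97.
Total paid = 66·$110.00 + $89.97 = $7,349.97.
Total interest = total paid − principal = $7,349.97 − $5,720.00 = $1,629.97.

$1,629.97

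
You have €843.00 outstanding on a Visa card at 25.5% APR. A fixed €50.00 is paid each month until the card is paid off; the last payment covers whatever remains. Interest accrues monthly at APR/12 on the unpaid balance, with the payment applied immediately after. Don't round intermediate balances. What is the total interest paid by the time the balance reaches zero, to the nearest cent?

Monthly rate r = 25.5%/12 = 2.125% = 0.02125.
Payoff takes n = ⌈−ln(1 − rB₀/P)/ln(1+r)⌉ = ⌈21.096⌉ = 22 payments; the last is €4.85.
Total paid = 21·€50.00 + €4.85 = €1,054.85.
Total interest = total paid − principal = €1,054.85 − €843.00 = €211.85.

€211.85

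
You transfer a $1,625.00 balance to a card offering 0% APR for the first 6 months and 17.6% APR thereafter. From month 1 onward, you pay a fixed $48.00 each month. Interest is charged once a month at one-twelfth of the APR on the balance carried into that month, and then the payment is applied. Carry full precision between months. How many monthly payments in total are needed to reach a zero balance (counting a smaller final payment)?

Promo months 1–6 at r₀ = 0%/12 = 0; months 7+ at r₁ = 17.6%/12 = 0.0146667.
After month 6 (no interest yet): B = $1,625.00 − 6·$48.00 = $1,337.00.
Then at r₁ with $48.00/mo: n₂ = −ln(1 − r₁·B/P)/ln(1+r₁) ≈ 36.07 → 37 more payments.

43 months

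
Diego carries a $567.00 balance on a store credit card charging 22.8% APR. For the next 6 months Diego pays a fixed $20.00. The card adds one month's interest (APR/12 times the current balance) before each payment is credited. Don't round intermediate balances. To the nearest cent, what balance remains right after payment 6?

Monthly rate r = 22.8%/12 = 1.9% = 0.019.
Each month: B ← B·(1+r) − $20.00.
Month 1: interest $10.77; balance after payment $557.77.
Month 2: interest $10.60; balance after payment $548.37.
Month 3: interest $10.42; balance after payment $538.79.
Month 4: interest $10.24; balance after payment $529.03.
Month 5: interest $10.05; balance after payment $519.08.
Month 6: interest $9.86; balance after payment $508.94.

$508.94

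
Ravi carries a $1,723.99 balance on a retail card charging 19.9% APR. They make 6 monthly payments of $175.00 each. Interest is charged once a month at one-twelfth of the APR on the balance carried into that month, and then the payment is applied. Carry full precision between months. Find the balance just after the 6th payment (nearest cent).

Monthly rate r = 19.9%/12 = 1.65833% = 0.0165833.
Each month: B ← B·(1+r) − $175.00.
Month 1: interest $28.59; balance after payment $1,577.58.
Month 2: interest $26.16; balance after payment $1,428.74.
Month 3: interest $23.69; balance after payment $1,277.43.
Month 4: interest $21.18; balance after payment $1,123.62.
Month 5: interest $18.63; balance after payment $967.25.
Month 6: interest $16.04; balance after payment $808.29.

$808.29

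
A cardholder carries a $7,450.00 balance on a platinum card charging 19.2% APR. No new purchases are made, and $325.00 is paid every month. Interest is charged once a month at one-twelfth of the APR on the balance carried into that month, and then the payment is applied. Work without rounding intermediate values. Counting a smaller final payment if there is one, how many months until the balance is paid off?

29 months

Monthly rate r = 19.2%/12 = 1.6% = 0.016.
Recurrence: B ← B·(1+r) − $325.00.
Month 1: interest $119.20; balance after payment $7,244.20.
Month 2: interest $115.91; balance after payment $7,035.11.
Closed form: n = −ln(1 − rB₀/P)/ln(1+r) = −ln(0.63323)/ln(1.016) ≈ 28.785, so the balance reaches zero during payment 29.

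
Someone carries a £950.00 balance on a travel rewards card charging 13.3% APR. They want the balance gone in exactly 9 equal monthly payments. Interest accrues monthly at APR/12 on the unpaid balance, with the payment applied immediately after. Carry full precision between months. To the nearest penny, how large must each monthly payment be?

Monthly rate r = 13.3%/12 = 1.10833% = 0.0110833.
Level-payment amortization: P = B₀·r / (1 − (1+r)^(−n)) = 950.00·0.0110833 / (1 − 1.01108^(−9)).
Denominator 1 − (1+r)^(−9) = 0.094439572.
P = 10.5292 / 0.094439572 ≈ 111.49.

£111.49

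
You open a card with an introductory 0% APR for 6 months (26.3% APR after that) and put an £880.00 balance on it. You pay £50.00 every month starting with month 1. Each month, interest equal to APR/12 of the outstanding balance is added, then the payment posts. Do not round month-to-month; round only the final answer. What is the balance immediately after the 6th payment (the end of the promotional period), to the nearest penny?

£580.00

Promo months 1–6 at r₀ = 0%/12 = 0; months 7+ at r₁ = 26.3%/12 = 0.0219167.
After month 6 (no interest yet): B = £880.00 − 6·£50.00 = £580.00.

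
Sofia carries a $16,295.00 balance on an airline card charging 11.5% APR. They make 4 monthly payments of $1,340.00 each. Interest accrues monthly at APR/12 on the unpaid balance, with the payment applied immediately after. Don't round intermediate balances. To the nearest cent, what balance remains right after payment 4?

$11,491.13

Monthly rate r = 11.5%/12 = 0.958333% = 0.00958333.
Each month: B ← B·(1+r) − $1,340.00.
Month 1: interest $156.16; balance after payment $15,111.16.
Month 2: interest $144.82; balance after payment $13,915.98.
Month 3: interest $133.36; balance after payment $12,709.34.
Month 4: interest $121.80; balance after payment $11,491.13.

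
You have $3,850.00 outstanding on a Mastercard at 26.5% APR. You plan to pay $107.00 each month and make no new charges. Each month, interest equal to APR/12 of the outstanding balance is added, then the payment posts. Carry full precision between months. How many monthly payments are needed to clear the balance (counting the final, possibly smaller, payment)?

73 payments

Monthly rate r = 26.5%/12 = 2.20833% = 0.0220833.
Recurrence: B ← B·(1+r) − $107.00.
Month 1: interest $85.02; balance after payment $3,828.02.
Month 2: interest $84.54; balance after payment $3,805.56.
Closed form: n = −ln(1 − rB₀/P)/ln(1+r) = −ln(0.20541)/ln(1.02208) ≈ 72.459, so the balance reaches zero during payment 73.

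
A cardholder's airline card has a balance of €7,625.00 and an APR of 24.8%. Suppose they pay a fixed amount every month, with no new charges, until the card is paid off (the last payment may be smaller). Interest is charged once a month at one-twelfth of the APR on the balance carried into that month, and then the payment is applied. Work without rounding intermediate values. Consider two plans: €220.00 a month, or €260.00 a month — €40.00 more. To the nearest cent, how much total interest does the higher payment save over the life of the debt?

Monthly rate r = 24.8%/12 = 2.06667% = 0.0206667.
At €220.00/mo: n = ⌈−ln(1 − rB₀/P)/ln(1+r)⌉ = 62 payments (last €129.37); total interest = total paid − €7,625.00 = €5,924.37.
At €260.00/mo: 46 payments (last €141.89); total interest €4,216.89.
Interest saved = €5,924.37 − €4,216.89 = €1,707.48.

€1,707.48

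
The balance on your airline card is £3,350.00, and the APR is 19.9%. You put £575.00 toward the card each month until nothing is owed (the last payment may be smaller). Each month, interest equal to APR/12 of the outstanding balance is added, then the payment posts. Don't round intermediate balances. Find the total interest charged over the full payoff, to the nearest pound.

Monthly rate r = 19.9%/12 = 1.65833% = 0.0165833.
Payoff takes n = ⌈−ln(1 − rB₀/P)/ln(1+r)⌉ = ⌈6.178⌉ = 7 payments; the last is £102.90.
Total paid = 6·£575.00 + £102.90 = £3,552.90.
Total interest = total paid − principal = £3,552.90 − £3,350.00 = £202.90.

£203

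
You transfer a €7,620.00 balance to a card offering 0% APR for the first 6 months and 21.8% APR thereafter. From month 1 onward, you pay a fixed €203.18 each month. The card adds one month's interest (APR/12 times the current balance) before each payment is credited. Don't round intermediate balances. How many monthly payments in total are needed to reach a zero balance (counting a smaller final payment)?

Promo months 1–6 at r₀ = 0%/12 = 0; months 7+ at r₁ = 21.8%/12 = 0.0181667.
After month 6 (no interest yet): B = €7,620.00 − 6·€203.18 = €6,400.92.
Then at r₁ with €203.18/mo: n₂ = −ln(1 − r₁·B/P)/ln(1+r₁) ≈ 47.18 → 48 more payments.

54 months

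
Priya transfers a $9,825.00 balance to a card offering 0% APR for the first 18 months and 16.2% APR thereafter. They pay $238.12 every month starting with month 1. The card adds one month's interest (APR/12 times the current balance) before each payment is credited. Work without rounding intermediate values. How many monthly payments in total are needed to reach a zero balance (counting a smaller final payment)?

Promo months 1–18 at r₀ = 0%/12 = 0; months 19+ at r₁ = 16.2%/12 = 0.0135.
After month 18 (no interest yet): B = $9,825.00 − 18·$238.12 = $5,538.84.
Then at r₁ with $238.12/mo: n₂ = −ln(1 − r₁·B/P)/ln(1+r₁) ≈ 28.11 → 29 more payments.

47 months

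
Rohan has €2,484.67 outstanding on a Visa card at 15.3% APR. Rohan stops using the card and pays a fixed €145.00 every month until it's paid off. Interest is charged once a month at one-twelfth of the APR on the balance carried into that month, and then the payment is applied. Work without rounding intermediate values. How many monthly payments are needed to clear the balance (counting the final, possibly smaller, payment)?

Monthly rate r = 15.3%/12 = 1.275% = 0.01275.
Recurrence: B ← B·(1+r) − €145.00.
Month 1: interest €31.68; balance after payment €2,371.35.
Month 2: interest €30.23; balance after payment €2,256.58.
Closed form: n = −ln(1 − rB₀/P)/ln(1+r) = −ln(0.78152)/ln(1.01275) ≈ 19.457, so the balance reaches zero during payment 20.

20 payments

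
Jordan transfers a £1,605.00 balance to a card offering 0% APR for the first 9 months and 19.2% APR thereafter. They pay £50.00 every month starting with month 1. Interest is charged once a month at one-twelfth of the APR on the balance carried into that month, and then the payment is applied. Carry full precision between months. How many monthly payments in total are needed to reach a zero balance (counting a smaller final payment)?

Promo months 1–9 at r₀ = 0%/12 = 0; months 10+ at r₁ = 19.2%/12 = 0.016.
After month 9 (no interest yet): B = £1,605.00 − 9·£50.00 = £1,155.00.
Then at r₁ with £50.00/mo: n₂ = −ln(1 − r₁·B/P)/ln(1+r₁) ≈ 29.07 → 30 more payments.

39 payments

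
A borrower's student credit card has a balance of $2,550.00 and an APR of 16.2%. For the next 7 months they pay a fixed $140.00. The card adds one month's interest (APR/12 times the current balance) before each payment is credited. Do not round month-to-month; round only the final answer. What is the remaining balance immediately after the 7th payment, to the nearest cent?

$1,780.36

Monthly rate r = 16.2%/12 = 1.35% = 0.0135.
Each month: B ← B·(1+r) − $140.00.
Month 1: interest $34.42; balance after payment $2,444.43.
Month 2: interest $33.00; balance after payment $2,337.42.
Month 3: interest $31.56; balance after payment $2,228.98.
Month 4: interest $30.09; balance after payment $2,119.07.
Month 5: interest $28.61; balance after payment $2,007.68.
Month 6: interest $27.10; balance after payment $1,894.78.
Month 7: interest $25.58; balance after payment $1,780.36.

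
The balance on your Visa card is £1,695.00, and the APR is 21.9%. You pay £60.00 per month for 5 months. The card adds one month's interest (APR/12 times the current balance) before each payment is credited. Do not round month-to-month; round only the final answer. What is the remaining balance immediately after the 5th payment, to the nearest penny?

£1,544.27

Monthly rate r = 21.9%/12 = 1.825% = 0.01825.
Each month: B ← B·(1+r) − £60.00.
Month 1: interest £30.93; balance after payment £1,665.93.
Month 2: interest £30.40; balance after payment £1,636.34.
Month 3: interest £29.86; balance after payment £1,606.20.
Month 4: interest £29.31; balance after payment £1,575.51.
Month 5: interest £28.75; balance after payment £1,544.27.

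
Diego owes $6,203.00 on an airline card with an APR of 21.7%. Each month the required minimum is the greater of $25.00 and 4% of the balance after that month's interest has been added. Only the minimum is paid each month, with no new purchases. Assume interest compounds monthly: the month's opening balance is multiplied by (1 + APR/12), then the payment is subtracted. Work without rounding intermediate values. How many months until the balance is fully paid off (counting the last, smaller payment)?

Monthly rate r = 21.7%/12 = 1.80833% = 0.0180833.
While 4% of the post-interest balance exceeds $25.00, each month B ← (B·(1+r))·(1 − 0.04), i.e. B shrinks by the factor (1+r)·0.96 = 0.97736.
This holds for months 1–102. Entering month 103 the balance is $600.02; 4% of the post-interest balance is now below $25.00, so the flat $25.00 minimum applies from here.
From month 103 a fixed $25.00 at rate r clears $600.02 in 32 more payments. Total: 102 + 32 = 134 months.

134 months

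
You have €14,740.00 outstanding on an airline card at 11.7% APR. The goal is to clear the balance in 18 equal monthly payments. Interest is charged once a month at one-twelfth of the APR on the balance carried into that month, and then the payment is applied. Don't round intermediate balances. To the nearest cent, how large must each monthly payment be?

Monthly rate r = 11.7%/12 = 0.975% = 0.00975.
Level-payment amortization: P = B₀·r / (1 − (1+r)^(−n)) = 14740.00·0.00975 / (1 − 1.00975^(−18)).
Denominator 1 − (1+r)^(−18) = 0.160249083.
P = 143.715 / 0.160249083 ≈ 896.82.

€896.82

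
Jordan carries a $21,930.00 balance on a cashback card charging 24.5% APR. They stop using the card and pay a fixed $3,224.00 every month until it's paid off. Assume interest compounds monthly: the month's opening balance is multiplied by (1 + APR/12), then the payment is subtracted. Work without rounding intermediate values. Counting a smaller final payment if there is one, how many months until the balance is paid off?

Monthly rate r = 24.5%/12 = 2.04167% = 0.0204167.
Recurrence: B ← B·(1+r) − $3,224.00.
Month 1: interest $447.74; balance after payment $19,153.74.
Month 2: interest $391.06; balance after payment $16,320.79.
Closed form: n = −ln(1 − rB₀/P)/ln(1+r) = −ln(0.86112)/ln(1.02042) ≈ 7.398, so the balance reaches zero during payment 8.

8 payments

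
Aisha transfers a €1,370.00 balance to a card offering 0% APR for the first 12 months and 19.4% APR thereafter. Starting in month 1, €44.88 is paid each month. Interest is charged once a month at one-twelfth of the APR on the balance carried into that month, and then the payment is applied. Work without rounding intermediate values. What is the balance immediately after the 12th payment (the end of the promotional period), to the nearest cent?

Promo months 1–12 at r₀ = 0%/12 = 0; months 13+ at r₁ = 19.4%/12 = 0.0161667.
After month 12 (no interest yet): B = €1,370.00 − 12·€44.88 = €831.44.

€831.44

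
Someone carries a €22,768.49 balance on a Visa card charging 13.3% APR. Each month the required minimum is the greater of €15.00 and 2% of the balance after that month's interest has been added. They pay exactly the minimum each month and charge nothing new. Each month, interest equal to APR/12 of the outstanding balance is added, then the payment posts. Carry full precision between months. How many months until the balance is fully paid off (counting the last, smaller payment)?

446 months

Monthly rate r = 13.3%/12 = 1.10833% = 0.0110833.
While 2% of the post-interest balance exceeds €15.00, each month B ← (B·(1+r))·(1 − 0.02), i.e. B shrinks by the factor (1+r)·0.98 = 0.99086.
This holds for months 1–373. Entering month 374 the balance is €741.64; 2% of the post-interest balance is now below €15.00, so the flat €15.00 minimum applies from here.
From month 374 a fixed €15.00 at rate r clears €741.64 in 73 more payments. Total: 373 + 73 = 446 months.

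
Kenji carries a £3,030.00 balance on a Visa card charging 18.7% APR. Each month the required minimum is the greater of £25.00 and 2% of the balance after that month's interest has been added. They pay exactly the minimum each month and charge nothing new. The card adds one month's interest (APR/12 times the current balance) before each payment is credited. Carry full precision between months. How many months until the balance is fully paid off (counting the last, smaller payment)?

285 months

Monthly rate r = 18.7%/12 = 1.55833% = 0.0155833.
While 2% of the post-interest balance exceeds £25.00, each month B ← (B·(1+r))·(1 − 0.02), i.e. B shrinks by the factor (1+r)·0.98 = 0.99527.
This holds for months 1–191. Entering month 192 the balance is £1,225.45; 2% of the post-interest balance is now below £25.00, so the flat £25.00 minimum applies from here.
From month 192 a fixed £25.00 at rate r clears £1,225.45 in 94 more payments. Total: 191 + 94 = 285 months.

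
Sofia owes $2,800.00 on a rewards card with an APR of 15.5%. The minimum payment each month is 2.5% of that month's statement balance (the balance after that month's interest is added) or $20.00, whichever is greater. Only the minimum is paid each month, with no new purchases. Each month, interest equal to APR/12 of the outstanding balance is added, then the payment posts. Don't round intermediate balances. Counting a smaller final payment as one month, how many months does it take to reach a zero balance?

157 months

Monthly rate r = 15.5%/12 = 1.29167% = 0.0129167.
While 2.5% of the post-interest balance exceeds $20.00, each month B ← (B·(1+r))·(1 − 0.025), i.e. B shrinks by the factor (1+r)·0.975 = 0.98759.
This holds for months 1–102. Entering month 103 the balance is $783.70; 2.5% of the post-interest balance is now below $20.00, so the flat $20.00 minimum applies from here.
From month 103 a fixed $20.00 at rate r clears $783.70 in 55 more payments. Total: 102 + 55 = 157 months.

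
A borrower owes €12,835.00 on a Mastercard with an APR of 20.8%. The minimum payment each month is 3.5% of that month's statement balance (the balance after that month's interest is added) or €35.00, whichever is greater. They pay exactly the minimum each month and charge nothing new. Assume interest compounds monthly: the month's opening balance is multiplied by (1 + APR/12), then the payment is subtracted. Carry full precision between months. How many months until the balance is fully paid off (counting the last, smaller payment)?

179 months

Monthly rate r = 20.8%/12 = 1.73333% = 0.0173333.
While 3.5% of the post-interest balance exceeds €35.00, each month B ← (B·(1+r))·(1 − 0.035), i.e. B shrinks by the factor (1+r)·0.965 = 0.98173.
This holds for months 1–140. Entering month 141 the balance is €970.68; 3.5% of the post-interest balance is now below €35.00, so the flat €35.00 minimum applies from here.
From month 141 a fixed €35.00 at rate r clears €970.68 in 39 more payments. Total: 140 + 39 = 179 months.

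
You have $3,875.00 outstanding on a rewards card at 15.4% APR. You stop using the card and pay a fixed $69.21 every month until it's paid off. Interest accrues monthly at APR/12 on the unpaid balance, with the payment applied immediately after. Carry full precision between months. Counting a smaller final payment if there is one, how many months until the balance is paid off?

Monthly rate r = 15.4%/12 = 1.28333% = 0.0128333.
Recurrence: B ← B·(1+r) − $69.21.
Month 1: interest $49.73; balance after payment $3,855.52.
Month 2: interest $49.48; balance after payment $3,835.79.
Closed form: n = −ln(1 − rB₀/P)/ln(1+r) = −ln(0.28147)/ln(1.01283) ≈ 99.415, so the balance reaches zero during payment 100.

100 months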